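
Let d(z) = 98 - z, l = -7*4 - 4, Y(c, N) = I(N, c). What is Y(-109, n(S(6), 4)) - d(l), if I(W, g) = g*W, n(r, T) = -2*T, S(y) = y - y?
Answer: 742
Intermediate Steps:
S(y) = 0
I(W, g) = W*g
Y(c, N) = N*c
l = -32 (l = -28 - 4 = -32)
Y(-109, n(S(6), 4)) - d(l) = -2*4*(-109) - (98 - 1*(-32)) = -8*(-109) - (98 + 32) = 872 - 1*130 = 872 - 130 = 742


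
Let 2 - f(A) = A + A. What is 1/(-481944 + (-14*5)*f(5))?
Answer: -1/481384 ≈ -2.0773e-6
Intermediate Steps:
f(A) = 2 - 2*A (f(A) = 2 - (A + A) = 2 - 2*A)
1/(-481944 + (-14*5)*f(5)) = 1/(-481944 + (-14*5)*(2 - 2*5)) = 1/(-481944 - 70*(2 - 10)) = 1/(-481944 - 70*(-8)) = 1/(-481944 + 560) = 1/(-481384) = -1/481384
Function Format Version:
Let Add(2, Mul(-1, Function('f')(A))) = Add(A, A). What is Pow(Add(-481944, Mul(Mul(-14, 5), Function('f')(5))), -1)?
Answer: Rational(-1, 481384) ≈ -2.0773e-6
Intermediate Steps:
Function('f')(A) = Add(2, Mul(-2, A)) (Function('f')(A) = Add(2, Mul(-1, Add(A, A))) = Add(2, Mul(-1, Mul(2, A))) = Add(2, Mul(-2, A)))
Pow(Add(-481944, Mul(Mul(-14, 5), Function('f')(5))), -1) = Pow(Add(-481944, Mul(Mul(-14, 5), Add(2, Mul(-2, 5)))), -1) = Pow(Add(-481944, Mul(-70, Add(2, -10))), -1) = Pow(Add(-481944, Mul(-70, -8)), -1) = Pow(Add(-481944, 560), -1) = Pow(-481384, -1) = Rational(-1, 481384)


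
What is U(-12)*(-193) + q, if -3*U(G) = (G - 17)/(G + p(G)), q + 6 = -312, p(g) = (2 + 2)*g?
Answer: -51643/180 ≈ -286.91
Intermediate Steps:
p(g) = 4*g
q = -318 (q = -6 - 312 = -318)
U(G) = -(-17 + G)/(15*G) (U(G) = -(G - 17)/(3*(G + 4*G)) = -(-17 + G)/(3*(5*G)) = -(-17 + G)*1/(5*G)/3 = -(-17 + G)/(15*G))
U(-12)*(-193) + q = ((1/15)*(17 - 1*(-12))/(-12))*(-193) - 318 = ((1/15)*(-1/12)*(17 + 12))*(-193) - 318 = ((1/15)*(-1/12)*29)*(-193) - 318 = -29/180*(-193) - 318 = 5597/180 - 318 = -51643/180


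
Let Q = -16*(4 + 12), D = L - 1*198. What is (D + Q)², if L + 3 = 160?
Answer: 88209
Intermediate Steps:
L = 157 (L = -3 + 160 = 157)
D = -41 (D = 157 - 1*198 = 157 - 198 = -41)
Q = -256 (Q = -16*16 = -256)
(D + Q)² = (-41 - 256)² = (-297)² = 88209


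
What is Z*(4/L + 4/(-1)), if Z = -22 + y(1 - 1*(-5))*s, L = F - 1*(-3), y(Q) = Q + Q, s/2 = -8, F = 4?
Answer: 5136/7 ≈ 733.71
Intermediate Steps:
s = -16 (s = 2*(-8) = -16)
y(Q) = 2*Q
L = 7 (L = 4 - 1*(-3) = 4 + 3 = 7)
Z = -214 (Z = -22 + (2*(1 - 1*(-5)))*(-16) = -22 + (2*(1 + 5))*(-16) = -22 + (2*6)*(-16) = -22 + 12*(-16) = -22 - 192 = -214)
Z*(4/L + 4/(-1)) = -214*(4/7 + 4/(-1)) = -214*(4*(⅐) + 4*(-1)) = -214*(4/7 - 4) = -214*(-24/7) = 5136/7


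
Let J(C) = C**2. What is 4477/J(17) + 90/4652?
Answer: 10426507/672214 ≈ 15.511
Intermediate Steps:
4477/J(17) + 90/4652 = 4477/(17**2) + 90/4652 = 4477/289 + 90*(1/4652) = 4477*(1/289) + 45/2326 = 4477/289 + 45/2326 = 10426507/672214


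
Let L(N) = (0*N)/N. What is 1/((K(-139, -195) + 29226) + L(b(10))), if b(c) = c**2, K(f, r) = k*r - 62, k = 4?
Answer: 1/28384 ≈ 3.5231e-5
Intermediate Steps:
K(f, r) = -62 + 4*r (K(f, r) = 4*r - 62 = -62 + 4*r)
L(N) = 0 (L(N) = 0/N = 0)
1/((K(-139, -195) + 29226) + L(b(10))) = 1/(((-62 + 4*(-195)) + 29226) + 0) = 1/(((-62 - 780) + 29226) + 0) = 1/((-842 + 29226) + 0) = 1/(28384 + 0) = 1/28384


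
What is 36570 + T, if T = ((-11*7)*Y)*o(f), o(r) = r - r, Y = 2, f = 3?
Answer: 36570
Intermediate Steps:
o(r) = 0
T = 0 (T = (-11*7*2)*0 = -77*2*0 = -154*0 = 0)
36570 + T = 36570 + 0 = 36570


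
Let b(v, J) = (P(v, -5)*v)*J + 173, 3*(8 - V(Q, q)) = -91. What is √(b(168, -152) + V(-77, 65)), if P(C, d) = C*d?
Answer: √193054062/3 ≈ 4631.5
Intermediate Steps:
V(Q, q) = 115/3 (V(Q, q) = 8 - ⅓*(-91) = 8 + 91/3 = 115/3)
b(v, J) = 173 - 5*J*v² (b(v, J) = ((v*(-5))*v)*J + 173 = ((-5*v)*v)*J + 173 = (-5*v²)*J + 173 = -5*J*v² + 173 = 173 - 5*J*v²)
√(b(168, -152) + V(-77, 65)) = √((173 - 5*(-152)*168²) + 115/3) = √((173 - 5*(-152)*28224) + 115/3) = √((173 + 21450240) + 115/3) = √(21450413 + 115/3) = √(64351354/3) = √193054062/3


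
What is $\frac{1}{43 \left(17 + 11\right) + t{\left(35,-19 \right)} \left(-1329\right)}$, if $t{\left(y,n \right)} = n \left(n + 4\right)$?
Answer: $- \frac{1}{377561} \approx -2.6486 \cdot 10^{-6}$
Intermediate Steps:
$t{\left(y,n \right)} = n \left(4 + n\right)$
$\frac{1}{43 \left(17 + 11\right) + t{\left(35,-19 \right)} \left(-1329\right)} = \frac{1}{43 \left(17 + 11\right) + - 19 \left(4 - 19\right) \left(-1329\right)} = \frac{1}{43 \cdot 28 + \left(-19\right) \left(-15\right) \left(-1329\right)} = \frac{1}{1204 + 285 \left(-1329\right)} = \frac{1}{1204 - 378765} = \frac{1}{-377561} = - \frac{1}{377561}$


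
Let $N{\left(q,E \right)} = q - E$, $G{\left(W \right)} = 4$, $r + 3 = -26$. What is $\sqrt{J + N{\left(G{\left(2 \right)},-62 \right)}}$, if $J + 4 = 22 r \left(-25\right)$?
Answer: $2 \sqrt{4003} \approx 126.54$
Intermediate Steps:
$r = -29$ ($r = -3 - 26 = -29$)
$J = 15946$ ($J = -4 + 22 \left(-29\right) \left(-25\right) = -4 - -15950 = -4 + 15950 = 15946$)
$\sqrt{J + N{\left(G{\left(2 \right)},-62 \right)}} = \sqrt{15946 + \left(4 - -62\right)} = \sqrt{15946 + \left(4 + 62\right)} = \sqrt{15946 + 66} = \sqrt{16012} = 2 \sqrt{4003}$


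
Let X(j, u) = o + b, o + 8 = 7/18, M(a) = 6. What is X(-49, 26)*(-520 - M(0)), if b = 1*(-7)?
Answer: 69169/9 ≈ 7685.4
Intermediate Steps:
b = -7
o = -137/18 (o = -8 + 7/18 = -137/18 ≈ -7.6111)
X(j, u) = -263/18 (X(j, u) = -137/18 - 7 = -263/18)
X(-49, 26)*(-520 - M(0)) = -263*(-520 - 1*6)/18 = -263*(-520 - 6)/18 = -263/18*(-526) = 69169/9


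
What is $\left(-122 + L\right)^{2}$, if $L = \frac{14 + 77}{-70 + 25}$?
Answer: $\frac{31147561}{2025} \approx 15382.0$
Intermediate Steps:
$L = - \frac{91}{45}$ ($L = \frac{91}{-45} = 91 \left(- \frac{1}{45}\right) = - \frac{91}{45} \approx -2.0222$)
$\left(-122 + L\right)^{2} = \left(-122 - \frac{91}{45}\right)^{2} = \left(- \frac{5581}{45}\right)^{2} = \frac{31147561}{2025}$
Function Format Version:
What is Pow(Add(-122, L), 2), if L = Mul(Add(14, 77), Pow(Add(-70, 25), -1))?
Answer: Rational(31147561, 2025) ≈ 15382.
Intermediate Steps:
L = Rational(-91, 45) (L = Mul(91, Pow(-45, -1)) = Mul(91, Rational(-1, 45)) = Rational(-91, 45) ≈ -2.0222)
Pow(Add(-122, L), 2) = Pow(Add(-122, Rational(-91, 45)), 2) = Pow(Rational(-5581, 45), 2) = Rational(31147561, 2025)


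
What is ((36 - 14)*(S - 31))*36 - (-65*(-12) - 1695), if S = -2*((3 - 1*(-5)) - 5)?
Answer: -28389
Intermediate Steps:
S = -6 (S = -2*((3 + 5) - 5) = -2*(8 - 5) = -2*3 = -6)
((36 - 14)*(S - 31))*36 - (-65*(-12) - 1695) = ((36 - 14)*(-6 - 31))*36 - (-65*(-12) - 1695) = (22*(-37))*36 - (780 - 1695) = -814*36 - 1*(-915) = -29304 + 915 = -28389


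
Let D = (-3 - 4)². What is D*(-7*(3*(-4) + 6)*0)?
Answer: 0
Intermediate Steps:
D = 49 (D = (-7)² = 49)
D*(-7*(3*(-4) + 6)*0) = 49*(-7*(3*(-4) + 6)*0) = 49*(-7*(-12 + 6)*0) = 49*(-7*(-6)*0) = 49*(42*0) = 49*0 = 0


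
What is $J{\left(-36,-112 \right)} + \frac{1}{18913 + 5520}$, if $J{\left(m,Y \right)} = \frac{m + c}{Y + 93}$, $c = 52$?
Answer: $- \frac{390909}{464227} \approx -0.84206$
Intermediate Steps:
$J{\left(m,Y \right)} = \frac{52 + m}{93 + Y}$ ($J{\left(m,Y \right)} = \frac{m + 52}{Y + 93} = \frac{52 + m}{93 + Y}$)
$J{\left(-36,-112 \right)} + \frac{1}{18913 + 5520} = \frac{52 - 36}{93 - 112} + \frac{1}{18913 + 5520} = \frac{1}{-19} \cdot 16 + \frac{1}{24433} = \left(- \frac{1}{19}\right) 16 + \frac{1}{24433} = - \frac{16}{19} + \frac{1}{24433} = - \frac{390909}{464227}$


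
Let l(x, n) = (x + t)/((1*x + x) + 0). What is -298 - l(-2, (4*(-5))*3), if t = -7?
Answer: -1201/4 ≈ -300.25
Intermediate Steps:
l(x, n) = (-7 + x)/(2*x) (l(x, n) = (x - 7)/((1*x + x) + 0) = (-7 + x)/((x + x) + 0) = (-7 + x)/(2*x + 0) = (-7 + x)/((2*x)) = (-7 + x)*(1/(2*x)) = (-7 + x)/(2*x))
-298 - l(-2, (4*(-5))*3) = -298 - (-7 - 2)/(2*(-2)) = -298 - (-1)*(-9)/(2*2) = -298 - 1*9/4 = -298 - 9/4 = -1201/4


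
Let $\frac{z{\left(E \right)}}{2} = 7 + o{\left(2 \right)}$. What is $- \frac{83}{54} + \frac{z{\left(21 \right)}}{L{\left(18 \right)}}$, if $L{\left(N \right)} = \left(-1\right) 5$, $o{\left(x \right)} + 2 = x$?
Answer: $- \frac{1171}{270} \approx -4.337$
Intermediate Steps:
$o{\left(x \right)} = -2 + x$
$z{\left(E \right)} = 14$ ($z{\left(E \right)} = 2 \left(7 + \left(-2 + 2\right)\right) = 2 \left(7 + 0\right) = 2 \cdot 7 = 14$)
$L{\left(N \right)} = -5$
$- \frac{83}{54} + \frac{z{\left(21 \right)}}{L{\left(18 \right)}} = - \frac{83}{54} + \frac{14}{-5} = \left(-83\right) \frac{1}{54} + 14 \left(- \frac{1}{5}\right) = - \frac{83}{54} - \frac{14}{5} = - \frac{1171}{270}$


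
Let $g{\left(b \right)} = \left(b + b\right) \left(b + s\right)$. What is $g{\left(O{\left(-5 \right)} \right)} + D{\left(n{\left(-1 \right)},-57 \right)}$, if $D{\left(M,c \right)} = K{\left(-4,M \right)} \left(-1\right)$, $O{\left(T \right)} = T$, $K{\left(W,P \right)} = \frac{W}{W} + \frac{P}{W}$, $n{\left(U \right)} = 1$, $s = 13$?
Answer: $- \frac{323}{4} \approx -80.75$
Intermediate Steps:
$K{\left(W,P \right)} = 1 + \frac{P}{W}$
$D{\left(M,c \right)} = -1 + \frac{M}{4}$ ($D{\left(M,c \right)} = \frac{M - 4}{-4} \left(-1\right) = - \frac{-4 + M}{4} \left(-1\right) = \left(1 - \frac{M}{4}\right) \left(-1\right) = -1 + \frac{M}{4}$)
$g{\left(b \right)} = 2 b \left(13 + b\right)$ ($g{\left(b \right)} = \left(b + b\right) \left(b + 13\right) = 2 b \left(13 + b\right)$)
$g{\left(O{\left(-5 \right)} \right)} + D{\left(n{\left(-1 \right)},-57 \right)} = 2 \left(-5\right) \left(13 - 5\right) + \left(-1 + \frac{1}{4} \cdot 1\right) = 2 \left(-5\right) 8 + \left(-1 + \frac{1}{4}\right) = -80 - \frac{3}{4} = - \frac{323}{4}$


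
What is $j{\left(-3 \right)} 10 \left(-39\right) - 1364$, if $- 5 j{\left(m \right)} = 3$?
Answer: $-1130$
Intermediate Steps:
$j{\left(m \right)} = - \frac{3}{5}$ ($j{\left(m \right)} = \left(- \frac{1}{5}\right) 3 = - \frac{3}{5}$)
$j{\left(-3 \right)} 10 \left(-39\right) - 1364 = - \frac{3 \cdot 10 \left(-39\right)}{5} - 1364 = \left(- \frac{3}{5}\right) \left(-390\right) - 1364 = 234 - 1364 = -1130$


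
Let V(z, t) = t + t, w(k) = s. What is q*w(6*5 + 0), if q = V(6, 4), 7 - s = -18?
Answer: 200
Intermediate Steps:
s = 25 (s = 7 - 1*(-18) = 7 + 18 = 25)
w(k) = 25
V(z, t) = 2*t
q = 8 (q = 2*4 = 8)
q*w(6*5 + 0) = 8*25 = 200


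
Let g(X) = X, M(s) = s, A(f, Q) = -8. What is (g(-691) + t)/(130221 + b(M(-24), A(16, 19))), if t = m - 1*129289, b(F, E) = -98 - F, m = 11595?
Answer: -118385/130147 ≈ -0.90963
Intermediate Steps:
t = -117694 (t = 11595 - 1*129289 = 11595 - 129289 = -117694)
(g(-691) + t)/(130221 + b(M(-24), A(16, 19))) = (-691 - 117694)/(130221 + (-98 - 1*(-24))) = -118385/(130221 + (-98 + 24)) = -118385/(130221 - 74) = -118385/130147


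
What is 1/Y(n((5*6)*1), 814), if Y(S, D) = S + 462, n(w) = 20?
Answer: 1/482 ≈ 0.0020747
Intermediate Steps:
Y(S, D) = 462 + S
1/Y(n((5*6)*1), 814) = 1/(462 + 20) = 1/482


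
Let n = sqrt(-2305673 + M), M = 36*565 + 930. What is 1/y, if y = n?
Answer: -I*sqrt(2284403)/2284403 ≈ -0.00066163*I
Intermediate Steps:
M = 21270 (M = 20340 + 930 = 21270)
n = I*sqrt(2284403) (n = sqrt(-2305673 + 21270) = sqrt(-2284403) = I*sqrt(2284403) ≈ 1511.4*I)
y = I*sqrt(2284403) ≈ 1511.4*I
1/y = 1/(I*sqrt(2284403)) = -I*sqrt(2284403)/2284403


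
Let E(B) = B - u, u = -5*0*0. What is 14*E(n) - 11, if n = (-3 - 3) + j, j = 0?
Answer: -95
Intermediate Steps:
u = 0 (u = 0*0 = 0)
n = -6 (n = (-3 - 3) + 0 = -6 + 0 = -6)
E(B) = B (E(B) = B - 1*0 = B + 0 = B)
14*E(n) - 11 = 14*(-6) - 11 = -84 - 11 = -95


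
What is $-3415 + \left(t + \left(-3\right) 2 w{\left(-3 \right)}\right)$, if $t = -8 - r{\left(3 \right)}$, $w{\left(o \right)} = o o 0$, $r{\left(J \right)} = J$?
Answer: $-3426$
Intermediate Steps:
$w{\left(o \right)} = 0$ ($w{\left(o \right)} = o^{2} \cdot 0 = 0$)
$t = -11$ ($t = -8 - 3 = -11$)
$-3415 + \left(t + \left(-3\right) 2 w{\left(-3 \right)}\right) = -3415 - \left(11 - \left(-3\right) 2 \cdot 0\right) = -3415 - 11 = -3426$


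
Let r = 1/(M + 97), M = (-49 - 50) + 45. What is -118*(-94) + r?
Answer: 476957/43 ≈ 11092.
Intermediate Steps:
M = -54 (M = -99 + 45 = -54)
r = 1/43 (r = 1/(-54 + 97) = 1/43 ≈ 0.023256)
-118*(-94) + r = -118*(-94) + 1/43 = 11092 + 1/43 = 476957/43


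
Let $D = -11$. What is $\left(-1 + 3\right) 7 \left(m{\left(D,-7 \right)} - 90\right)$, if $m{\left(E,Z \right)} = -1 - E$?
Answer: $-1120$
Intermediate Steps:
$\left(-1 + 3\right) 7 \left(m{\left(D,-7 \right)} - 90\right) = \left(-1 + 3\right) 7 \left(\left(-1 - -11\right) - 90\right) = 2 \cdot 7 \left(\left(-1 + 11\right) - 90\right) = 14 \left(10 - 90\right) = 14 \left(-80\right) = -1120$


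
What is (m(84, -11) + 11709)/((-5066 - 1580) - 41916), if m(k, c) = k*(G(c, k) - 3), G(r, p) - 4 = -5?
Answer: -11373/48562 ≈ -0.23420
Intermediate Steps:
G(r, p) = -1 (G(r, p) = 4 - 5 = -1)
m(k, c) = -4*k (m(k, c) = k*(-1 - 3) = k*(-4) = -4*k)
(m(84, -11) + 11709)/((-5066 - 1580) - 41916) = (-4*84 + 11709)/((-5066 - 1580) - 41916) = (-336 + 11709)/(-6646 - 41916) = 11373/(-48562) = 11373*(-1/48562) = -11373/48562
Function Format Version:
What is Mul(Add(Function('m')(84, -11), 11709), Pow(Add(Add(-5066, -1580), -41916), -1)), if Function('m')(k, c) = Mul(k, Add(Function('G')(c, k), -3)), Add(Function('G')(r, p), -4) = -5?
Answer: Rational(-11373, 48562) ≈ -0.23420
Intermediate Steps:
Function('G')(r, p) = -1 (Function('G')(r, p) = Add(4, -5) = -1)
Function('m')(k, c) = Mul(-4, k) (Function('m')(k, c) = Mul(k, Add(-1, -3)) = Mul(k, -4) = Mul(-4, k))
Mul(Add(Function('m')(84, -11), 11709), Pow(Add(Add(-5066, -1580), -41916), -1)) = Mul(Add(Mul(-4, 84), 11709), Pow(Add(Add(-5066, -1580), -41916), -1)) = Mul(Add(-336, 11709), Pow(Add(-6646, -41916), -1)) = Mul(11373, Pow(-48562, -1)) = Mul(11373, Rational(-1, 48562)) = Rational(-11373, 48562)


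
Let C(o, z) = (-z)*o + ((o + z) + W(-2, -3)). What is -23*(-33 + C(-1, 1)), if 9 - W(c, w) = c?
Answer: 483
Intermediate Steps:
W(c, w) = 9 - c
C(o, z) = 11 + o + z - o*z (C(o, z) = (-z)*o + ((o + z) + (9 - 1*(-2))) = -o*z + ((o + z) + (9 + 2)) = -o*z + ((o + z) + 11) = -o*z + (11 + o + z) = 11 + o + z - o*z)
-23*(-33 + C(-1, 1)) = -23*(-33 + (11 - 1 + 1 - 1*(-1)*1)) = -23*(-33 + (11 - 1 + 1 + 1)) = -23*(-33 + 12) = -23*(-21) = 483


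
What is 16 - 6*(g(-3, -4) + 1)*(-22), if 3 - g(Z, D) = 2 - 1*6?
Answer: 1072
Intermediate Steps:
g(Z, D) = 7 (g(Z, D) = 3 - (2 - 1*6) = 3 - (2 - 6) = 3 - 1*(-4) = 3 + 4 = 7)
16 - 6*(g(-3, -4) + 1)*(-22) = 16 - 6*(7 + 1)*(-22) = 16 - 6*8*(-22) = 16 - 48*(-22) = 16 + 1056 = 1072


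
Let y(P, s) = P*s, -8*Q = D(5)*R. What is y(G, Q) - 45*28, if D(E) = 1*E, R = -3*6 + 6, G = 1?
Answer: -2505/2 ≈ -1252.5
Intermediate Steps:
R = -12 (R = -18 + 6 = -12)
D(E) = E
Q = 15/2 (Q = -5*(-12)/8 = -⅛*(-60) = 15/2 ≈ 7.5000)
y(G, Q) - 45*28 = 1*(15/2) - 45*28 = 15/2 - 1260 = -2505/2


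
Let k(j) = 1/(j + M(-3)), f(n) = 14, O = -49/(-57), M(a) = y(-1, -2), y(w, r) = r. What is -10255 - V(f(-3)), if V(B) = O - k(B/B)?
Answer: -584641/57 ≈ -10257.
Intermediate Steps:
M(a) = -2
O = 49/57 (O = -49*(-1/57) = 49/57 ≈ 0.85965)
k(j) = 1/(-2 + j) (k(j) = 1/(j - 2) = 1/(-2 + j))
V(B) = 106/57 (V(B) = 49/57 - 1/(-2 + B/B) = 49/57 - 1/(-2 + 1) = 49/57 - 1/(-1) = 49/57 - 1*(-1) = 49/57 + 1 = 106/57)
-10255 - V(f(-3)) = -10255 - 1*106/57 = -10255 - 106/57 = -584641/57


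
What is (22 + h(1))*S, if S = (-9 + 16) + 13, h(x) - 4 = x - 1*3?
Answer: 480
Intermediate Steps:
h(x) = 1 + x (h(x) = 4 + (x - 1*3) = 4 + (x - 3) = 4 + (-3 + x) = 1 + x)
S = 20 (S = 7 + 13 = 20)
(22 + h(1))*S = (22 + (1 + 1))*20 = (22 + 2)*20 = 24*20 = 480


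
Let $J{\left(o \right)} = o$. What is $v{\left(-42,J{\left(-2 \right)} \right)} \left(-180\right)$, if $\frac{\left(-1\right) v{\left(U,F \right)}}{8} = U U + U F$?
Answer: $2661120$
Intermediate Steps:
$v{\left(U,F \right)} = - 8 U^{2} - 8 F U$ ($v{\left(U,F \right)} = - 8 \left(U U + U F\right) = - 8 \left(U^{2} + F U\right) = - 8 U^{2} - 8 F U$)
$v{\left(-42,J{\left(-2 \right)} \right)} \left(-180\right) = \left(-8\right) \left(-42\right) \left(-2 - 42\right) \left(-180\right) = \left(-8\right) \left(-42\right) \left(-44\right) \left(-180\right) = \left(-14784\right) \left(-180\right) = 2661120$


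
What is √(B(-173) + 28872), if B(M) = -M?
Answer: √29045 ≈ 170.43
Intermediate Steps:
√(B(-173) + 28872) = √(-1*(-173) + 28872) = √(173 + 28872) = √29045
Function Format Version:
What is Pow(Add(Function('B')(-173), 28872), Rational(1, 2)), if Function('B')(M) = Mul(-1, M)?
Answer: Pow(29045, Rational(1, 2)) ≈ 170.43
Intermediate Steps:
Pow(Add(Function('B')(-173), 28872), Rational(1, 2)) = Pow(Add(Mul(-1, -173), 28872), Rational(1, 2)) = Pow(Add(173, 28872), Rational(1, 2)) = Pow(29045, Rational(1, 2))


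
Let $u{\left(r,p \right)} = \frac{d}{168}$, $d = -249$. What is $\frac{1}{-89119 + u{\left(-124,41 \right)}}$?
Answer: $- \frac{56}{4990747} \approx -1.1221 \cdot 10^{-5}$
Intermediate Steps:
$u{\left(r,p \right)} = - \frac{83}{56}$ ($u{\left(r,p \right)} = - \frac{249}{168} = \left(-249\right) \frac{1}{168} = - \frac{83}{56}$)
$\frac{1}{-89119 + u{\left(-124,41 \right)}} = \frac{1}{-89119 - \frac{83}{56}} = \frac{1}{- \frac{4990747}{56}} = - \frac{56}{4990747}$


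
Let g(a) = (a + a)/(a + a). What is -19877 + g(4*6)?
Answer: -19876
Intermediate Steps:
g(a) = 1 (g(a) = (2*a)/((2*a)) = (2*a)*(1/(2*a)) = 1)
-19877 + g(4*6) = -19877 + 1 = -19876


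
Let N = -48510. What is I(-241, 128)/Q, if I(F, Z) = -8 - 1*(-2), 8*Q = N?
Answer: 8/8085 ≈ 0.00098949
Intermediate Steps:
Q = -24255/4 (Q = (⅛)*(-48510) = -24255/4 ≈ -6063.8)
I(F, Z) = -6 (I(F, Z) = -8 + 2 = -6)
I(-241, 128)/Q = -6/(-24255/4) = -6*(-4/24255) = 8/8085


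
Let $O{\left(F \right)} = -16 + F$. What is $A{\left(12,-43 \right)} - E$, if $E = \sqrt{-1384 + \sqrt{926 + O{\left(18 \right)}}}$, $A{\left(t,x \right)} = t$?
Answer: $12 - 2 \sqrt{-346 + \sqrt{58}} \approx 12.0 - 36.79 i$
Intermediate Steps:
$E = \sqrt{-1384 + 4 \sqrt{58}}$ ($E = \sqrt{-1384 + \sqrt{926 + \left(-16 + 18\right)}} = \sqrt{-1384 + \sqrt{926 + 2}} = \sqrt{-1384 + \sqrt{928}} = \sqrt{-1384 + 4 \sqrt{58}} \approx 36.79 i$)
$A{\left(12,-43 \right)} - E = 12 - 2 \sqrt{-346 + \sqrt{58}}$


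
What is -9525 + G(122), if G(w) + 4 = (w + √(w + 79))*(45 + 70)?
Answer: 4501 + 115*√201 ≈ 6131.4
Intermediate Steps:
G(w) = -4 + 115*w + 115*√(79 + w) (G(w) = -4 + (w + √(w + 79))*(45 + 70) = -4 + (w + √(79 + w))*115 = -4 + (115*w + 115*√(79 + w)) = -4 + 115*w + 115*√(79 + w))
-9525 + G(122) = -9525 + (-4 + 115*122 + 115*√(79 + 122)) = -9525 + (-4 + 14030 + 115*√201) = -9525 + (14026 + 115*√201) = 4501 + 115*√201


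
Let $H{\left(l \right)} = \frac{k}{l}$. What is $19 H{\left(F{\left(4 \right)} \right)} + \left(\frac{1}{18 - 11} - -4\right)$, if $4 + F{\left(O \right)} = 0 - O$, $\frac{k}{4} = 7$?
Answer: $- \frac{873}{14} \approx -62.357$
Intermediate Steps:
$k = 28$ ($k = 4 \cdot 7 = 28$)
$F{\left(O \right)} = -4 - O$ ($F{\left(O \right)} = -4 + \left(0 - O\right) = -4 - O$)
$H{\left(l \right)} = \frac{28}{l}$
$19 H{\left(F{\left(4 \right)} \right)} + \left(\frac{1}{18 - 11} - -4\right) = 19 \frac{28}{-4 - 4} + \left(\frac{1}{18 - 11} - -4\right) = 19 \frac{28}{-4 - 4} + \left(\frac{1}{7} + 4\right) = 19 \frac{28}{-8} + \left(\frac{1}{7} + 4\right) = 19 \cdot 28 \left(- \frac{1}{8}\right) + \frac{29}{7} = 19 \left(- \frac{7}{2}\right) + \frac{29}{7} = - \frac{133}{2} + \frac{29}{7} = - \frac{873}{14}$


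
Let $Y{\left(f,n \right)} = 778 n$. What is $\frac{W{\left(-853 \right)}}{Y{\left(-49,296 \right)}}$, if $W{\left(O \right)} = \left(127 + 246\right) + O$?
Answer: $- \frac{30}{14393} \approx -0.0020843$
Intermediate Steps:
$W{\left(O \right)} = 373 + O$
$\frac{W{\left(-853 \right)}}{Y{\left(-49,296 \right)}} = \frac{373 - 853}{778 \cdot 296} = - \frac{480}{230288} = \left(-480\right) \frac{1}{230288} = - \frac{30}{14393}$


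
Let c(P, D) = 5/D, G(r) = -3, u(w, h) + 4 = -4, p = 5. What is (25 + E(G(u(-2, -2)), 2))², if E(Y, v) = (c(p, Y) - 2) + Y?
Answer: 3025/9 ≈ 336.11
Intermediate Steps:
u(w, h) = -8 (u(w, h) = -4 - 4 = -8)
E(Y, v) = -2 + Y + 5/Y (E(Y, v) = (5/Y - 2) + Y = (-2 + 5/Y) + Y = -2 + Y + 5/Y)
(25 + E(G(u(-2, -2)), 2))² = (25 + (-2 - 3 + 5/(-3)))² = (25 + (-2 - 3 + 5*(-⅓)))² = (25 + (-2 - 3 - 5/3))² = (25 - 20/3)² = (55/3)² = 3025/9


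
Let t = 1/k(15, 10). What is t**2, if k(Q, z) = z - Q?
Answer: 1/25 ≈ 0.040000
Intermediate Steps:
t = -1/5 (t = 1/(10 - 1*15) = 1/(10 - 15) = 1/(-5) = -1/5 ≈ -0.20000)
t**2 = (-1/5)**2 = 1/25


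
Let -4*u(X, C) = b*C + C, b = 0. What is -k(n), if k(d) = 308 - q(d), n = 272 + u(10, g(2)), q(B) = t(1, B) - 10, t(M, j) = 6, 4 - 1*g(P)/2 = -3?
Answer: -312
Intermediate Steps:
g(P) = 14 (g(P) = 8 - 2*(-3) = 8 + 6 = 14)
u(X, C) = -C/4 (u(X, C) = -(0*C + C)/4 = -(0 + C)/4 = -C/4)
q(B) = -4 (q(B) = 6 - 10 = -4)
n = 537/2 (n = 272 - ¼*14 = 272 - 7/2 = 537/2 ≈ 268.50)
k(d) = 312 (k(d) = 308 - 1*(-4) = 308 + 4 = 312)
-k(n) = -1*312 = -312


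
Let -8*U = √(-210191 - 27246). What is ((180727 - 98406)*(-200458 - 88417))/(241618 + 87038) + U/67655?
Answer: -23780478875/328656 - I*√237437/541240 ≈ -72357.0 - 0.00090029*I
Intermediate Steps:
U = -I*√237437/8 (U = -√(-210191 - 27246)/8 = -I*√237437/8 ≈ -60.909*I)
((180727 - 98406)*(-200458 - 88417))/(241618 + 87038) + U/67655 = ((180727 - 98406)*(-200458 - 88417))/(241618 + 87038) - I*√237437/8/67655 = (82321*(-288875))/328656 - I*√237437/8*(1/67655) = -23780478875*1/328656 - I*√237437/541240 = -23780478875/328656 - I*√237437/541240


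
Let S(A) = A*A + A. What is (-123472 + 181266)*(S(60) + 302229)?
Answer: 17678548866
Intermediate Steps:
S(A) = A + A² (S(A) = A² + A = A + A²)
(-123472 + 181266)*(S(60) + 302229) = (-123472 + 181266)*(60*(1 + 60) + 302229) = 57794*(60*61 + 302229) = 57794*(3660 + 302229) = 57794*305889 = 17678548866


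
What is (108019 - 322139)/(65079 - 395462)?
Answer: 214120/330383 ≈ 0.64810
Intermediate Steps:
(108019 - 322139)/(65079 - 395462) = -214120/(-330383) = -214120*(-1/330383) = 214120/330383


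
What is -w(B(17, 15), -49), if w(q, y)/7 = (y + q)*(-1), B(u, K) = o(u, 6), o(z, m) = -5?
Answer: -378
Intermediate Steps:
B(u, K) = -5
w(q, y) = -7*q - 7*y (w(q, y) = 7*((y + q)*(-1)) = 7*((q + y)*(-1)) = 7*(-q - y) = -7*q - 7*y)
-w(B(17, 15), -49) = -(-7*(-5) - 7*(-49)) = -(35 + 343) = -1*378 = -378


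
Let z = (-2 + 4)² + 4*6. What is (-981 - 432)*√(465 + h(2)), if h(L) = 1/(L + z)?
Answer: -471*√418530/10 ≈ -30471.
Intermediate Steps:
z = 28 (z = 2² + 24 = 4 + 24 = 28)
h(L) = 1/(28 + L) (h(L) = 1/(L + 28) = 1/(28 + L))
(-981 - 432)*√(465 + h(2)) = (-981 - 432)*√(465 + 1/(28 + 2)) = -1413*√(465 + 1/30) = -471*√418530/10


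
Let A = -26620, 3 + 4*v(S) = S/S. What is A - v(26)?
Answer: -53239/2 ≈ -26620.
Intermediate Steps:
v(S) = -1/2 (v(S) = -3/4 + (S/S)/4 = -3/4 + (1/4)*1 = -3/4 + 1/4 = -1/2)
A - v(26) = -26620 - 1*(-1/2) = -26620 + 1/2 = -53239/2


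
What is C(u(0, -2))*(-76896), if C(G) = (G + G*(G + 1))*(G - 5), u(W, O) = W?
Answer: 0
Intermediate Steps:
C(G) = (-5 + G)*(G + G*(1 + G)) (C(G) = (G + G*(1 + G))*(-5 + G) = (-5 + G)*(G + G*(1 + G)))
C(u(0, -2))*(-76896) = (0*(-10 + 0**2 - 3*0))*(-76896) = (0*(-10 + 0 + 0))*(-76896) = (0*(-10))*(-76896) = 0*(-76896) = 0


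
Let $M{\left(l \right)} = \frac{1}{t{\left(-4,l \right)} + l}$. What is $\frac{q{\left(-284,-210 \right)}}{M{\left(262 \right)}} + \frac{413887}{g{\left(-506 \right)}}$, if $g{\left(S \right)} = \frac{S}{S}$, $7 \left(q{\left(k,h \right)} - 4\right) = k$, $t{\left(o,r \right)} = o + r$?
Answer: $\frac{2764089}{7} \approx 3.9487 \cdot 10^{5}$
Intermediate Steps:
$q{\left(k,h \right)} = 4 + \frac{k}{7}$
$g{\left(S \right)} = 1$
$M{\left(l \right)} = \frac{1}{-4 + 2 l}$ ($M{\left(l \right)} = \frac{1}{\left(-4 + l\right) + l} = \frac{1}{-4 + 2 l}$)
$\frac{q{\left(-284,-210 \right)}}{M{\left(262 \right)}} + \frac{413887}{g{\left(-506 \right)}} = \frac{4 + \frac{1}{7} \left(-284\right)}{\frac{1}{2} \frac{1}{-2 + 262}} + \frac{413887}{1} = \frac{4 - \frac{284}{7}}{\frac{1}{2} \cdot \frac{1}{260}} + 413887 \cdot 1 = - \frac{256}{7 \cdot \frac{1}{2} \cdot \frac{1}{260}} + 413887 = - \frac{256 \frac{1}{\frac{1}{520}}}{7} + 413887 = \left(- \frac{256}{7}\right) 520 + 413887 = - \frac{133120}{7} + 413887 = \frac{2764089}{7}$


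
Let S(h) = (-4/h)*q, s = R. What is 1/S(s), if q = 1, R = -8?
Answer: 2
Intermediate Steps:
s = -8
S(h) = -4/h (S(h) = -4/h*1 = -4/h)
1/S(s) = 1/(-4/(-8)) = 1/(-4*(-⅛)) = 1/(½) = 2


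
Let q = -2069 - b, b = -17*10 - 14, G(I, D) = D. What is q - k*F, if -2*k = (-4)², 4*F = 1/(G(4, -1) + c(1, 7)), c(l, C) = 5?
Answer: -3769/2 ≈ -1884.5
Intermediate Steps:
b = -184 (b = -170 - 14 = -184)
F = 1/16 (F = 1/(4*(-1 + 5)) = (¼)/4 = (¼)*(¼) = 1/16 ≈ 0.062500)
k = -8 (k = -½*(-4)² = -½*16 = -8)
q = -1885 (q = -2069 - 1*(-184) = -2069 + 184 = -1885)
q - k*F = -1885 - (-8)/16 = -1885 - 1*(-½) = -1885 + ½ = -3769/2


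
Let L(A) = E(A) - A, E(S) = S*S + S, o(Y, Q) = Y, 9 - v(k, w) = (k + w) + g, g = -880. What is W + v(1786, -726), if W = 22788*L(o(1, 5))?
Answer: 22617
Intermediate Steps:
v(k, w) = 889 - k - w (v(k, w) = 9 - ((k + w) - 880) = 9 - (-880 + k + w) = 9 + (880 - k - w) = 889 - k - w)
E(S) = S + S² (E(S) = S² + S = S + S²)
L(A) = -A + A*(1 + A) (L(A) = A*(1 + A) - A = -A + A*(1 + A))
W = 22788 (W = 22788*1² = 22788*1 = 22788)
W + v(1786, -726) = 22788 + (889 - 1*1786 - 1*(-726)) = 22788 + (889 - 1786 + 726) = 22788 - 171 = 22617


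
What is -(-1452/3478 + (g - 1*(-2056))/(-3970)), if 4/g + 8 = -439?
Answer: 1443271016/1543006005 ≈ 0.93536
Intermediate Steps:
g = -4/447 (g = 4/(-8 - 439) = 4/(-447) = 4*(-1/447) = -4/447 ≈ -0.0089485)
-(-1452/3478 + (g - 1*(-2056))/(-3970)) = -(-1452/3478 + (-4/447 - 1*(-2056))/(-3970)) = -(-1452*1/3478 + (-4/447 + 2056)*(-1/3970)) = -(-726/1739 + (919028/447)*(-1/3970)) = -(-726/1739 - 459514/887295) = -1*(-1443271016/1543006005) = 1443271016/1543006005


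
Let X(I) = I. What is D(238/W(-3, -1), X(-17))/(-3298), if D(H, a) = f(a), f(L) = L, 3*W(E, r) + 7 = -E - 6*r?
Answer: 1/194 ≈ 0.0051546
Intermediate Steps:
W(E, r) = -7/3 - 2*r - E/3 (W(E, r) = -7/3 + (-E - 6*r)/3 = -7/3 + (-2*r - E/3) = -7/3 - 2*r - E/3)
D(H, a) = a
D(238/W(-3, -1), X(-17))/(-3298) = -17/(-3298) = -17*(-1/3298) = 1/194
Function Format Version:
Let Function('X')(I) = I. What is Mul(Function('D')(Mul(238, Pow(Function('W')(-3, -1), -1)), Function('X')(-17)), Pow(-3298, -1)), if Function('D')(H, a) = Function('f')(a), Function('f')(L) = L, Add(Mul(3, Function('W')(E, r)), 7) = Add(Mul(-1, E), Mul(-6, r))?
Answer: Rational(1, 194) ≈ 0.0051546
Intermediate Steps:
Function('W')(E, r) = Add(Rational(-7, 3), Mul(-2, r), Mul(Rational(-1, 3), E)) (Function('W')(E, r) = Add(Rational(-7, 3), Mul(Rational(1, 3), Add(Mul(-1, E), Mul(-6, r)))) = Add(Rational(-7, 3), Add(Mul(-2, r), Mul(Rational(-1, 3), E))) = Add(Rational(-7, 3), Mul(-2, r), Mul(Rational(-1, 3), E)))
Function('D')(H, a) = a
Mul(Function('D')(Mul(238, Pow(Function('W')(-3, -1), -1)), Function('X')(-17)), Pow(-3298, -1)) = Mul(-17, Pow(-3298, -1)) = Mul(-17, Rational(-1, 3298)) = Rational(1, 194)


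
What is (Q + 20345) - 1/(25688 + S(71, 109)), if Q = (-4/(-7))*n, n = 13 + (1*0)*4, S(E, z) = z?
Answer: 3675221192/180579 ≈ 20352.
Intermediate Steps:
n = 13 (n = 13 + 0*4 = 13 + 0 = 13)
Q = 52/7 (Q = (-4/(-7))*13 = -⅐*(-4)*13 = (4/7)*13 = 52/7 ≈ 7.4286)
(Q + 20345) - 1/(25688 + S(71, 109)) = (52/7 + 20345) - 1/(25688 + 109) = 142467/7 - 1/25797 = 3675221192/180579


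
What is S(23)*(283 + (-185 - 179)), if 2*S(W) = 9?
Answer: -729/2 ≈ -364.50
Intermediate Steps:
S(W) = 9/2 (S(W) = (½)*9 = 9/2)
S(23)*(283 + (-185 - 179)) = 9*(283 + (-185 - 179))/2 = 9*(283 - 364)/2 = (9/2)*(-81) = -729/2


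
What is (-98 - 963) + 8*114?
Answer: -149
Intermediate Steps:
(-98 - 963) + 8*114 = -1061 + 912 = -149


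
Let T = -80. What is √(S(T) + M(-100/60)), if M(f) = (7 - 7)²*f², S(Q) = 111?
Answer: √111 ≈ 10.536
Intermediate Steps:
M(f) = 0 (M(f) = 0²*f² = 0*f² = 0)
√(S(T) + M(-100/60)) = √(111 + 0) = √111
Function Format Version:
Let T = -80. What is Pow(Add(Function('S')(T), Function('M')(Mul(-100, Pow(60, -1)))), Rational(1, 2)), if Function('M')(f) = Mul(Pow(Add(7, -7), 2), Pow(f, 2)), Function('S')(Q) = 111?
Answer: Pow(111, Rational(1, 2)) ≈ 10.536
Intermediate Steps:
Function('M')(f) = 0 (Function('M')(f) = Mul(Pow(0, 2), Pow(f, 2)) = Mul(0, Pow(f, 2)) = 0)
Pow(Add(Function('S')(T), Function('M')(Mul(-100, Pow(60, -1)))), Rational(1, 2)) = Pow(Add(111, 0), Rational(1, 2)) = Pow(111, Rational(1, 2))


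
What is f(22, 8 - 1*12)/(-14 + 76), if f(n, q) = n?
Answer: 11/31 ≈ 0.35484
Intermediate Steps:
f(22, 8 - 1*12)/(-14 + 76) = 22/(-14 + 76) = 22/62 = (1/62)*22 = 11/31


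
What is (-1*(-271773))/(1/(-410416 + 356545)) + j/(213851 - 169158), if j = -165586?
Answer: -654336058132705/44693 ≈ -1.4641e+10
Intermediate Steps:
(-1*(-271773))/(1/(-410416 + 356545)) + j/(213851 - 169158) = (-1*(-271773))/(1/(-410416 + 356545)) - 165586/(213851 - 169158) = 271773/(1/(-53871)) - 165586/44693 = 271773/(-1/53871) - 165586*1/44693 = 271773*(-53871) - 165586/44693 = -14640683283 - 165586/44693 = -654336058132705/44693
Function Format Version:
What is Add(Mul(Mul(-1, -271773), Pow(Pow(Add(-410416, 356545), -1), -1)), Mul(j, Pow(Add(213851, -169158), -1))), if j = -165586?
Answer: Rational(-654336058132705, 44693) ≈ -1.4641e+10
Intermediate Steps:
Add(Mul(Mul(-1, -271773), Pow(Pow(Add(-410416, 356545), -1), -1)), Mul(j, Pow(Add(213851, -169158), -1))) = Add(Mul(Mul(-1, -271773), Pow(Pow(Add(-410416, 356545), -1), -1)), Mul(-165586, Pow(Add(213851, -169158), -1))) = Add(Mul(271773, Pow(Pow(-53871, -1), -1)), Mul(-165586, Pow(44693, -1))) = Add(Mul(271773, Pow(Rational(-1, 53871), -1)), Mul(-165586, Rational(1, 44693))) = Add(Mul(271773, -53871), Rational(-165586, 44693)) = Add(-14640683283, Rational(-165586, 44693)) = Rational(-654336058132705, 44693)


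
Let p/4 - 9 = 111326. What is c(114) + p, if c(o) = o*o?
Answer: 458336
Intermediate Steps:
c(o) = o²
p = 445340 (p = 36 + 4*111326 = 36 + 445304 = 445340)
c(114) + p = 114² + 445340 = 12996 + 445340 = 458336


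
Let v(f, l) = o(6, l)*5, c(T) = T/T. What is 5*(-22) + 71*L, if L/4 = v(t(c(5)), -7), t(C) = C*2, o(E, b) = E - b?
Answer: 18350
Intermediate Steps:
c(T) = 1
t(C) = 2*C
v(f, l) = 30 - 5*l (v(f, l) = (6 - l)*5 = 30 - 5*l)
L = 260 (L = 4*(30 - 5*(-7)) = 4*(30 + 35) = 4*65 = 260)
5*(-22) + 71*L = 5*(-22) + 71*260 = -110 + 18460 = 18350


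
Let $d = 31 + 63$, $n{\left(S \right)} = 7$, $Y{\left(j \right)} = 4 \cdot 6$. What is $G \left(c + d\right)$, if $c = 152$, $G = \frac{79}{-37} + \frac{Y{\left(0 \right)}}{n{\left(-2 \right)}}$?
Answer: $\frac{82410}{259} \approx 318.19$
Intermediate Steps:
$Y{\left(j \right)} = 24$
$G = \frac{335}{259}$ ($G = \frac{79}{-37} + \frac{24}{7} = 79 \left(- \frac{1}{37}\right) + 24 \cdot \frac{1}{7} = - \frac{79}{37} + \frac{24}{7} = \frac{335}{259} \approx 1.2934$)
$d = 94$
$G \left(c + d\right) = \frac{335 \left(152 + 94\right)}{259} = \frac{335}{259} \cdot 246 = \frac{82410}{259}$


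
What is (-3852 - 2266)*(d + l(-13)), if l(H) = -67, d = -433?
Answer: 3059000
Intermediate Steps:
(-3852 - 2266)*(d + l(-13)) = (-3852 - 2266)*(-433 - 67) = -6118*(-500) = 3059000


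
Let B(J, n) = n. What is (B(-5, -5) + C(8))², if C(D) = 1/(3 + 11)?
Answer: 4761/196 ≈ 24.291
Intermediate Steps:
C(D) = 1/14
(B(-5, -5) + C(8))² = (-5 + 1/14)² = (-69/14)² = 4761/196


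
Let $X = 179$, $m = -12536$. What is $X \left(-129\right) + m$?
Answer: $-35627$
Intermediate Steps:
$X \left(-129\right) + m = 179 \left(-129\right) - 12536 = -23091 - 12536 = -35627$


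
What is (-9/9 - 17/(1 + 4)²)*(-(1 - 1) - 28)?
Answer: 1176/25 ≈ 47.040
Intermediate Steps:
(-9/9 - 17/(1 + 4)²)*(-(1 - 1) - 28) = (-9*⅑ - 17/(5²))*(-1*0 - 28) = (-1 - 17/25)*(0 - 28) = (-1 - 17*1/25)*(-28) = (-1 - 17/25)*(-28) = -42/25*(-28) = 1176/25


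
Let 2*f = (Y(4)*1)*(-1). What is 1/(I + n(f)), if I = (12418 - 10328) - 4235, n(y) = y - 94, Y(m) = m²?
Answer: -1/2247 ≈ -0.00044504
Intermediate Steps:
f = -8 (f = ((4²*1)*(-1))/2 = ((16*1)*(-1))/2 = (16*(-1))/2 = (½)*(-16) = -8)
n(y) = -94 + y
I = -2145 (I = 2090 - 4235 = -2145)
1/(I + n(f)) = 1/(-2145 + (-94 - 8)) = 1/(-2145 - 102) = 1/(-2247) = -1/2247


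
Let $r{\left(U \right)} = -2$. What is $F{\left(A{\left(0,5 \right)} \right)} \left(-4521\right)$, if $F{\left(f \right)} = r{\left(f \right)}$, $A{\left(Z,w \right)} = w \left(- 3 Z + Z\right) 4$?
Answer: $9042$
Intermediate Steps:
$A{\left(Z,w \right)} = - 8 Z w$ ($A{\left(Z,w \right)} = w \left(- 2 Z\right) 4 = - 2 Z w 4 = - 8 Z w$)
$F{\left(f \right)} = -2$
$F{\left(A{\left(0,5 \right)} \right)} \left(-4521\right) = \left(-2\right) \left(-4521\right) = 9042$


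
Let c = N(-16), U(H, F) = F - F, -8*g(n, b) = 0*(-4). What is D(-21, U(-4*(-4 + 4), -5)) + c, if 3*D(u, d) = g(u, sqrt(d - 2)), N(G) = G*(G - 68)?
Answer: 1344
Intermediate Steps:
g(n, b) = 0 (g(n, b) = -0*(-4) = -1/8*0 = 0)
U(H, F) = 0
N(G) = G*(-68 + G)
D(u, d) = 0 (D(u, d) = (1/3)*0 = 0)
c = 1344 (c = -16*(-68 - 16) = -16*(-84) = 1344)
D(-21, U(-4*(-4 + 4), -5)) + c = 0 + 1344 = 1344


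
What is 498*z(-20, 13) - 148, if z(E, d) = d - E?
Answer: 16286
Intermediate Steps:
498*z(-20, 13) - 148 = 498*(13 - 1*(-20)) - 148 = 498*(13 + 20) - 148 = 498*33 - 148 = 16434 - 148 = 16286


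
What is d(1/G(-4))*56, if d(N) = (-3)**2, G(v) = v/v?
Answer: 504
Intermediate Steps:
G(v) = 1
d(N) = 9
d(1/G(-4))*56 = 9*56 = 504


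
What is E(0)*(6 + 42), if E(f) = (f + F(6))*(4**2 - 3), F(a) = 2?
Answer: 1248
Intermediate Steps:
E(f) = 26 + 13*f (E(f) = (f + 2)*(4**2 - 3) = (2 + f)*(16 - 3) = (2 + f)*13 = 26 + 13*f)
E(0)*(6 + 42) = (26 + 13*0)*(6 + 42) = (26 + 0)*48 = 26*48 = 1248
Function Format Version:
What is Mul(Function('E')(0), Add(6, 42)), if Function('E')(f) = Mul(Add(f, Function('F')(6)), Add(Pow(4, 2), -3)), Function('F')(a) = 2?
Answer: 1248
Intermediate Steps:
Function('E')(f) = Add(26, Mul(13, f)) (Function('E')(f) = Mul(Add(f, 2), Add(Pow(4, 2), -3)) = Mul(Add(2, f), Add(16, -3)) = Mul(Add(2, f), 13) = Add(26, Mul(13, f)))
Mul(Function('E')(0), Add(6, 42)) = Mul(Add(26, Mul(13, 0)), Add(6, 42)) = Mul(Add(26, 0), 48) = Mul(26, 48) = 1248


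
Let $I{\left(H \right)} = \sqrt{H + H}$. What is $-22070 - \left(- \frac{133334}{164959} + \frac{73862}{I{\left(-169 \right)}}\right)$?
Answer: $- \frac{3640511796}{164959} + \frac{36931 i \sqrt{2}}{13} \approx -22069.0 + 4017.6 i$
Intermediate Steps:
$I{\left(H \right)} = \sqrt{2} \sqrt{H}$ ($I{\left(H \right)} = \sqrt{2 H} = \sqrt{2} \sqrt{H}$)
$-22070 - \left(- \frac{133334}{164959} + \frac{73862}{I{\left(-169 \right)}}\right) = -22070 - \left(- \frac{133334}{164959} + \frac{73862}{\sqrt{2} \sqrt{-169}}\right) = -22070 - \left(\left(-133334\right) \frac{1}{164959} + \frac{73862}{\sqrt{2} \cdot 13 i}\right) = -22070 - \left(- \frac{133334}{164959} + \frac{73862}{13 i \sqrt{2}}\right) = -22070 - \left(- \frac{133334}{164959} + 73862 \left(- \frac{i \sqrt{2}}{26}\right)\right) = -22070 - \left(- \frac{133334}{164959} - \frac{36931 i \sqrt{2}}{13}\right) = -22070 + \left(\frac{133334}{164959} + \frac{36931 i \sqrt{2}}{13}\right) = - \frac{3640511796}{164959} + \frac{36931 i \sqrt{2}}{13}$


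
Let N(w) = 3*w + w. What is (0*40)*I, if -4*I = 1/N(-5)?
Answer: 0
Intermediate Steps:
N(w) = 4*w
I = 1/80 (I = -1/(4*(4*(-5))) = -¼/(-20) = -¼*(-1/20) = 1/80 ≈ 0.012500)
(0*40)*I = (0*40)*(1/80) = 0*(1/80) = 0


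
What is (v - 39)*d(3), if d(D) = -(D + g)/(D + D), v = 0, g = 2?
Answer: 65/2 ≈ 32.500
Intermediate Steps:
d(D) = -(2 + D)/(2*D) (d(D) = -(D + 2)/(D + D) = -(2 + D)/(2*D))
(v - 39)*d(3) = (0 - 39)*((½)*(-2 - 1*3)/3) = -39*(-2 - 3)/(2*3) = -39*(-5)/(2*3) = -39*(-⅚) = 65/2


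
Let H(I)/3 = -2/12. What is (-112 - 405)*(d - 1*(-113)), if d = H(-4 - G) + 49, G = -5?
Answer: -166991/2 ≈ -83496.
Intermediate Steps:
H(I) = -½ (H(I) = 3*(-2/12) = 3*(-2*1/12) = 3*(-⅙) = -½)
d = 97/2 (d = -½ + 49 = 97/2 ≈ 48.500)
(-112 - 405)*(d - 1*(-113)) = (-112 - 405)*(97/2 - 1*(-113)) = -517*(97/2 + 113) = -517*323/2 = -166991/2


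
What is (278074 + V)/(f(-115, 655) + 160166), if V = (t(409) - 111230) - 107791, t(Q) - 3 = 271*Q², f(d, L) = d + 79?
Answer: 45392207/160130 ≈ 283.47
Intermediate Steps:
f(d, L) = 79 + d
t(Q) = 3 + 271*Q²
V = 45114133 (V = ((3 + 271*409²) - 111230) - 107791 = ((3 + 271*167281) - 111230) - 107791 = ((3 + 45333151) - 111230) - 107791 = (45333154 - 111230) - 107791 = 45221924 - 107791 = 45114133)
(278074 + V)/(f(-115, 655) + 160166) = (278074 + 45114133)/((79 - 115) + 160166) = 45392207/(-36 + 160166) = 45392207/160130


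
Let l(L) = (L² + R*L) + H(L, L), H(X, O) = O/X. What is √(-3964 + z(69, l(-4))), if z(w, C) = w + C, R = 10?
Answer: I*√3918 ≈ 62.594*I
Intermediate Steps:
l(L) = 1 + L² + 10*L (l(L) = (L² + 10*L) + L/L = (L² + 10*L) + 1 = 1 + L² + 10*L)
z(w, C) = C + w
√(-3964 + z(69, l(-4))) = √(-3964 + ((1 + (-4)² + 10*(-4)) + 69)) = √(-3964 + ((1 + 16 - 40) + 69)) = √(-3964 + (-23 + 69)) = √(-3964 + 46) = √(-3918) = I*√3918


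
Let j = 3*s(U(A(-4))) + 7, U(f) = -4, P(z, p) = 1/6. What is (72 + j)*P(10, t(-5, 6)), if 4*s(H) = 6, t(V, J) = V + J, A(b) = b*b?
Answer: 167/12 ≈ 13.917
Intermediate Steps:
A(b) = b**2
t(V, J) = J + V
P(z, p) = 1/6
s(H) = 3/2 (s(H) = (1/4)*6 = 3/2)
j = 23/2 (j = 3*(3/2) + 7 = 9/2 + 7 = 23/2 ≈ 11.500)
(72 + j)*P(10, t(-5, 6)) = (72 + 23/2)*(1/6) = (167/2)*(1/6) = 167/12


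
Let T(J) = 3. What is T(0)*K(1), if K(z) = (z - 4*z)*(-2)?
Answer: 18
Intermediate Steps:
K(z) = 6*z (K(z) = -3*z*(-2) = 6*z)
T(0)*K(1) = 3*(6*1) = 3*6 = 18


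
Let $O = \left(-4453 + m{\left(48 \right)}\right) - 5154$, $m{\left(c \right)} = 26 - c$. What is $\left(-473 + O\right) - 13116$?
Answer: $-23218$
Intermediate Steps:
$O = -9629$ ($O = \left(-4453 + \left(26 - 48\right)\right) - 5154 = \left(-4453 - 22\right) - 5154 = -4475 - 5154 = -9629$)
$\left(-473 + O\right) - 13116 = \left(-473 - 9629\right) - 13116 = -10102 - 13116 = -23218$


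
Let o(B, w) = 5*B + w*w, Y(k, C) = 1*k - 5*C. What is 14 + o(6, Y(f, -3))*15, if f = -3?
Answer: 2624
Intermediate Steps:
Y(k, C) = k - 5*C
o(B, w) = w² + 5*B (o(B, w) = 5*B + w² = w² + 5*B)
14 + o(6, Y(f, -3))*15 = 14 + ((-3 - 5*(-3))² + 5*6)*15 = 14 + ((-3 + 15)² + 30)*15 = 14 + (12² + 30)*15 = 14 + (144 + 30)*15 = 14 + 174*15 = 14 + 2610 = 2624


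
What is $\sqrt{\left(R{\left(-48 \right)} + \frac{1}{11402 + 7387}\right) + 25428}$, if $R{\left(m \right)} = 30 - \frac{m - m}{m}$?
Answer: $\frac{\sqrt{8987349190407}}{18789} \approx 159.56$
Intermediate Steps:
$R{\left(m \right)} = 30$ ($R{\left(m \right)} = 30 - \frac{0}{m} = 30 - 0 = 30 + 0 = 30$)
$\sqrt{\left(R{\left(-48 \right)} + \frac{1}{11402 + 7387}\right) + 25428} = \sqrt{\left(30 + \frac{1}{11402 + 7387}\right) + 25428} = \sqrt{\left(30 + \frac{1}{18789}\right) + 25428} = \sqrt{\frac{563671}{18789} + 25428} = \sqrt{\frac{478330363}{18789}} = \frac{\sqrt{8987349190407}}{18789}$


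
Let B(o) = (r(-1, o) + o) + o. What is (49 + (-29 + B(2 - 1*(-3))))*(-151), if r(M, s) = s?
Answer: -5285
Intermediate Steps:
B(o) = 3*o (B(o) = (o + o) + o = 2*o + o = 3*o)
(49 + (-29 + B(2 - 1*(-3))))*(-151) = (49 + (-29 + 3*(2 - 1*(-3))))*(-151) = (49 + (-29 + 3*(2 + 3)))*(-151) = (49 + (-29 + 3*5))*(-151) = (49 + (-29 + 15))*(-151) = (49 - 14)*(-151) = 35*(-151) = -5285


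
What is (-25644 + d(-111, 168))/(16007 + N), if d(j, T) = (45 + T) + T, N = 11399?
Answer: -25263/27406 ≈ -0.92181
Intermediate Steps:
d(j, T) = 45 + 2*T
(-25644 + d(-111, 168))/(16007 + N) = (-25644 + (45 + 2*168))/(16007 + 11399) = (-25644 + (45 + 336))/27406 = (-25644 + 381)*(1/27406) = -25263*1/27406 = -25263/27406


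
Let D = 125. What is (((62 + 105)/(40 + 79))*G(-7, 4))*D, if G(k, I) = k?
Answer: -20875/17 ≈ -1227.9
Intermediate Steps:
(((62 + 105)/(40 + 79))*G(-7, 4))*D = (((62 + 105)/(40 + 79))*(-7))*125 = ((167/119)*(-7))*125 = -167/17*125 = -20875/17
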